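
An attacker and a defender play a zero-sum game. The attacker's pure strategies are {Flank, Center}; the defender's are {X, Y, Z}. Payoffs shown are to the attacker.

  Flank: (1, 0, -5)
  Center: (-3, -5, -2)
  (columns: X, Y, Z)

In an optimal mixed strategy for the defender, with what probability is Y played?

Row minima: Flank → -5, Center → -5; maximin = -5.
Column maxima: X → 1, Y → 0, Z → -2; minimax = -2.
-5 ≠ -2, so there is no saddle point; optimal play is mixed.
X is strictly dominated by Y (it gives the attacker strictly more in every row), so the defender never plays it.
On the remaining 2×2 (Flank, Center vs Y, Z):
Let the attacker play Flank with probability p. Expected payoff against Y: 0p + (-5)(1−p) = 5p − 5; against Z: (-5)p + (-2)(1−p) = −3p − 2.
Setting these equal: 5p − 5 = −3p − 2 ⇒ 8p = 3 ⇒ p = 3/8, and the value is (5)·(3/8) − 5 = -25/8.
For the defender: with q = P(Y), equating Flank's and Center's payoffs gives 5q − 5 = −3q − 2 ⇒ q = 3/8.

3/8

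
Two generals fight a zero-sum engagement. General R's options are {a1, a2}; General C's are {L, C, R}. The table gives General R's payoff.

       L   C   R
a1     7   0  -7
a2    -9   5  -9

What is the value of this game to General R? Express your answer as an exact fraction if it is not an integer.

-7

Row minima: a1 → -7, a2 → -9; maximin = -7.
Column maxima: L → 7, C → 5, R → -7; minimax = -7.
Since maximin = minimax = -7, there is a saddle point and the value is -7.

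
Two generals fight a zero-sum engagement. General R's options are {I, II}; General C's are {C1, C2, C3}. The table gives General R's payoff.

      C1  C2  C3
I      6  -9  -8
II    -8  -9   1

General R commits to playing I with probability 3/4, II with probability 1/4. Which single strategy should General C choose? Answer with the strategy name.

C2

If General C plays C1, General R's expected payoff is (3/4)·6 + (1/4)·(-8) = 5/2.
If General C plays C2, General R's expected payoff is (3/4)·(-9) + (1/4)·(-9) = -9.
If General C plays C3, General R's expected payoff is (3/4)·(-8) + (1/4)·1 = -23/4.
General C minimizes General R's payoff; the smallest is -9, so the best response is C2.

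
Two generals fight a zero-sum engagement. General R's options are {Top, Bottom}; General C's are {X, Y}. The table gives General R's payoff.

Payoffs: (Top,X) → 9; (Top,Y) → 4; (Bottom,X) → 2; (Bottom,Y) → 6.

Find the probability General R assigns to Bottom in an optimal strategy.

Row minima: Top → 4, Bottom → 2; maximin = 4.
Column maxima: X → 9, Y → 6; minimax = 6.
4 ≠ 6, so there is no saddle point; optimal play is mixed.
Let General R play Top with probability p. Expected payoff against X: 9p + 2(1−p) = 7p + 2; against Y: 4p + 6(1−p) = −2p + 6.
Setting these equal: 7p + 2 = −2p + 6 ⇒ 9p = 4 ⇒ p = 4/9, and the value is (7)·(4/9) + 2 = 46/9.
For General C: with q = P(X), equating Top's and Bottom's payoffs gives 5q + 4 = −4q + 6 ⇒ q = 2/9.

5/9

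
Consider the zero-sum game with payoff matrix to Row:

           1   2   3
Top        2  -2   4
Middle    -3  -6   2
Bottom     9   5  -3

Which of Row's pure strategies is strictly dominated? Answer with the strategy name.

Top gives a strictly higher payoff than Middle against every column: 2 > -3, -2 > -6, 4 > 2.
So Middle is strictly dominated and Row never plays it.

Middle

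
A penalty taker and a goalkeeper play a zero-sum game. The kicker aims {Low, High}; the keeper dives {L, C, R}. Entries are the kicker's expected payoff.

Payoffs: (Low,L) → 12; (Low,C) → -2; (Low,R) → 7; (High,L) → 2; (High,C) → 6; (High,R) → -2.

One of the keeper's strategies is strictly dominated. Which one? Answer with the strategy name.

R holds the kicker's payoff strictly below L in every row: 7 < 12, -2 < 2.
So L is strictly dominated for the keeper.

L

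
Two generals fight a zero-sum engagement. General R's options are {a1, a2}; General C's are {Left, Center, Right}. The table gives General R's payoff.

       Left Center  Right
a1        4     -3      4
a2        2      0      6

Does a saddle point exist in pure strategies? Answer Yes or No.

Yes

Row minima: a1 → -3, a2 → 0; maximin = 0.
Column maxima: Left → 4, Center → 0, Right → 6; minimax = 0.
maximin = minimax = 0, so a saddle point exists.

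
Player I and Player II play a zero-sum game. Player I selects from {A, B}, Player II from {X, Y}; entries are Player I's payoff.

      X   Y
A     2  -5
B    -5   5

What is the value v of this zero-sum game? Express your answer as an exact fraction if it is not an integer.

Row minima: A → -5, B → -5; maximin = -5.
Column maxima: X → 2, Y → 5; minimax = 2.
-5 ≠ 2, so there is no saddle point; optimal play is mixed.
Let Player I play A with probability p. Expected payoff against X: 2p + (-5)(1−p) = 7p − 5; against Y: (-5)p + 5(1−p) = −10p + 5.
Setting these equal: 7p − 5 = −10p + 5 ⇒ 17p = 10 ⇒ p = 10/17, and the value is (7)·(10/17) − 5 = -15/17.
For Player II: with q = P(X), equating A's and B's payoffs gives 7q − 5 = −10q + 5 ⇒ q = 10/17.

-15/17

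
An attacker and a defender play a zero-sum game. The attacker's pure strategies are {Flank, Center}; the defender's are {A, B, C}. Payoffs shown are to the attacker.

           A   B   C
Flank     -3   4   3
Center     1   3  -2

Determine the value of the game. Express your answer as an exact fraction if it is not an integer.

-1/3

Row minima: Flank → -3, Center → -2; maximin = -2.
Column maxima: A → 1, B → 4, C → 3; minimax = 1.
-2 ≠ 1, so there is no saddle point; optimal play is mixed.
B is strictly dominated by A (it gives the attacker strictly more in every row), so the defender never plays it.
On the remaining 2×2 (Flank, Center vs A, C):
Let the attacker play Flank with probability p. Expected payoff against A: (-3)p + 1(1−p) = −4p + 1; against C: 3p + (-2)(1−p) = 5p − 2.
Setting these equal: −4p + 1 = 5p − 2 ⇒ −9p = -3 ⇒ p = 1/3, and the value is (-4)·(1/3) + 1 = -1/3.
For the defender: with q = P(A), equating Flank's and Center's payoffs gives −6q + 3 = 3q − 2 ⇒ q = 5/9.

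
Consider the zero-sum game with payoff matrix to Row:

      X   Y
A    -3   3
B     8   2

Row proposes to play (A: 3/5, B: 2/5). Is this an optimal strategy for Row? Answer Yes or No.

Against X this mix gives (3/5)·(-3) + (2/5)·8 = 7/5.
Against Y this mix gives (3/5)·3 + (2/5)·2 = 13/5.
Column will play X, holding Row to 7/5. Shifting weight toward the row that does better against X would raise this floor (the equalizing mix achieves 5/2 against both X and Y), so the proposed strategy is not optimal.

No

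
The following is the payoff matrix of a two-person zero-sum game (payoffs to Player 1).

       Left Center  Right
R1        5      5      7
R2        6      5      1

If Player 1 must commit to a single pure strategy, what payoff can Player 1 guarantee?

5

Row minima: R1 → 5, R2 → 1.
The best of these is 5.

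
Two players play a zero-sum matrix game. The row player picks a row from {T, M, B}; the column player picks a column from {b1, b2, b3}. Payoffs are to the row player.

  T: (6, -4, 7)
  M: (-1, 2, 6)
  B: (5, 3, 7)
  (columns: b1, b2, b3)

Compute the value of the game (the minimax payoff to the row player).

3

Row minima: T → -4, M → -1, B → 3; maximin = 3.
Column maxima: b1 → 6, b2 → 3, b3 → 7; minimax = 3.
Since maximin = minimax = 3, there is a saddle point and the value is 3.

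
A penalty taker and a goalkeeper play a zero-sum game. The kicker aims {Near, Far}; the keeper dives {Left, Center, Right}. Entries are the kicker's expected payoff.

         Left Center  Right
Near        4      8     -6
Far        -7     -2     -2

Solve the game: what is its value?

Row minima: Near → -6, Far → -7; maximin = -6.
Column maxima: Left → 4, Center → 8, Right → -2; minimax = -2.
-6 ≠ -2, so there is no saddle point; optimal play is mixed.
Center is strictly dominated by Left (it gives the kicker strictly more in every row), so the keeper never plays it.
On the remaining 2×2 (Near, Far vs Left, Right):
Let the kicker play Near with probability p. Expected payoff against Left: 4p + (-7)(1−p) = 11p − 7; against Right: (-6)p + (-2)(1−p) = −4p − 2.
Setting these equal: 11p − 7 = −4p − 2 ⇒ 15p = 5 ⇒ p = 1/3, and the value is (11)·(1/3) − 7 = -10/3.
For the keeper: with q = P(Left), equating Near's and Far's payoffs gives 10q − 6 = −5q − 2 ⇒ q = 4/15.

-10/3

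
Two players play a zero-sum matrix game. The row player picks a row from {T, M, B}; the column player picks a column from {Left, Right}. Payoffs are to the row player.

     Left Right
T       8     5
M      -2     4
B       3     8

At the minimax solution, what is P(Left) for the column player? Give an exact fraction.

Row minima: T → 5, M → -2, B → 3; maximin = 5.
Column maxima: Left → 8, Right → 8; minimax = 8.
5 ≠ 8, so there is no saddle point; optimal play is mixed.
M is strictly dominated by T, so the row player never plays it.
On the remaining 2×2 (T, B vs Left, Right):
Let the row player play T with probability p. Expected payoff against Left: 8p + 3(1−p) = 5p + 3; against Right: 5p + 8(1−p) = −3p + 8.
Setting these equal: 5p + 3 = −3p + 8 ⇒ 8p = 5 ⇒ p = 5/8, and the value is (5)·(5/8) + 3 = 49/8.
For the column player: with q = P(Left), equating T's and B's payoffs gives 3q + 5 = −5q + 8 ⇒ q = 3/8.

3/8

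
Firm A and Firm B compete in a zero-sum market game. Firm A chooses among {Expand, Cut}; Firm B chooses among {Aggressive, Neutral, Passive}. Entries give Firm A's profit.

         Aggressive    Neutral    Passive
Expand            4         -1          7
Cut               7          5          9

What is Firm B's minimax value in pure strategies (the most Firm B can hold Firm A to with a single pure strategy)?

Column maxima: Aggressive → 7, Neutral → 5, Passive → 9.
The smallest of these is 5.

5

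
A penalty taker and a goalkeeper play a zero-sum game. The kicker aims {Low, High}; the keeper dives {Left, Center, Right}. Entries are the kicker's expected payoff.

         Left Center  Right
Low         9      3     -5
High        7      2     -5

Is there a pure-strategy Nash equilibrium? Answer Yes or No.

Row minima: Low → -5, High → -5; maximin = -5.
Column maxima: Left → 9, Center → 3, Right → -5; minimax = -5.
maximin = minimax = -5, so a saddle point exists.

Yes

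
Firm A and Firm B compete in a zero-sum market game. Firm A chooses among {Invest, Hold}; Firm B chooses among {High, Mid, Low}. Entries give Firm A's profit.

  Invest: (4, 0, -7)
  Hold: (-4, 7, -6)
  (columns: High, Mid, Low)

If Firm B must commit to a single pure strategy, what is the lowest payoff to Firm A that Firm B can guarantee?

Column maxima: High → 4, Mid → 7, Low → -6.
The smallest of these is -6.

-6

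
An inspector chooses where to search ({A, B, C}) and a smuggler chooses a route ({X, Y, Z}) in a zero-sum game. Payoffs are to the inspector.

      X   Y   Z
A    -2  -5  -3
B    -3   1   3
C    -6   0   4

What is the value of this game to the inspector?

Row minima: A → -5, B → -3, C → -6; maximin = -3.
Column maxima: X → -2, Y → 1, Z → 4; minimax = -2.
-3 ≠ -2, so there is no saddle point; optimal play is mixed.
Z is strictly dominated by Y (it gives the inspector strictly more in every row), so the smuggler never plays it.
With Z eliminated, C is strictly dominated by B (B gives the inspector strictly more in every remaining column), so the inspector never plays it.
On the remaining 2×2 (A, B vs X, Y):
Let the inspector play A with probability p. Expected payoff against X: (-2)p + (-3)(1−p) = p − 3; against Y: (-5)p + 1(1−p) = −6p + 1.
Setting these equal: p − 3 = −6p + 1 ⇒ 7p = 4 ⇒ p = 4/7, and the value is (1)·(4/7) − 3 = -17/7.
For the smuggler: with q = P(X), equating A's and B's payoffs gives 3q − 5 = −4q + 1 ⇒ q = 6/7.

-17/7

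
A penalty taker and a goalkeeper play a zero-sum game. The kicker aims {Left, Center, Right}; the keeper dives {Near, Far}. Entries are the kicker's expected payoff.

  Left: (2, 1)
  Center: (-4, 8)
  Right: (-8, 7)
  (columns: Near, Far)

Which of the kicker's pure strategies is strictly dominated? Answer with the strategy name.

Right

Center gives a strictly higher payoff than Right against every column: -4 > -8, 8 > 7.
So Right is strictly dominated and the kicker never plays it.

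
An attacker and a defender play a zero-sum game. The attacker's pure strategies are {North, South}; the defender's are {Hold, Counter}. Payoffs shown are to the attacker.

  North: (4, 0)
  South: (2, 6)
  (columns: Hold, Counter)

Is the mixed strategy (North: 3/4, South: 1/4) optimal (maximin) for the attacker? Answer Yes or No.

No

Against Hold this mix gives (3/4)·4 + (1/4)·2 = 7/2.
Against Counter this mix gives (3/4)·0 + (1/4)·6 = 3/2.
The defender will play Counter, holding the attacker to 3/2. Shifting weight toward the row that does better against Counter would raise this floor (the equalizing mix achieves 3 against both Counter and Hold), so the proposed strategy is not optimal.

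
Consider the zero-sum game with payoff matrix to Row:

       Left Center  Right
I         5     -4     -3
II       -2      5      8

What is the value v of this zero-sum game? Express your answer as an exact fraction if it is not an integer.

17/16

Row minima: I → -4, II → -2; maximin = -2.
Column maxima: Left → 5, Center → 5, Right → 8; minimax = 5.
-2 ≠ 5, so there is no saddle point; optimal play is mixed.
Right is strictly dominated by Center (it gives Row strictly more in every row), so Column never plays it.
On the remaining 2×2 (I, II vs Left, Center):
Let Row play I with probability p. Expected payoff against Left: 5p + (-2)(1−p) = 7p − 2; against Center: (-4)p + 5(1−p) = −9p + 5.
Setting these equal: 7p − 2 = −9p + 5 ⇒ 16p = 7 ⇒ p = 7/16, and the value is (7)·(7/16) − 2 = 17/16.
For Column: with q = P(Left), equating I's and II's payoffs gives 9q − 4 = −7q + 5 ⇒ q = 9/16.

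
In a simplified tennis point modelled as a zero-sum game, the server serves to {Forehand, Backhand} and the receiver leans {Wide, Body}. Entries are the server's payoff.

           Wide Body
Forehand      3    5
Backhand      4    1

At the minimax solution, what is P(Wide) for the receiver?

4/5

Row minima: Forehand → 3, Backhand → 1; maximin = 3.
Column maxima: Wide → 4, Body → 5; minimax = 4.
3 ≠ 4, so there is no saddle point; optimal play is mixed.
Let the server play Forehand with probability p. Expected payoff against Wide: 3p + 4(1−p) = −p + 4; against Body: 5p + 1(1−p) = 4p + 1.
Setting these equal: −p + 4 = 4p + 1 ⇒ −5p = -3 ⇒ p = 3/5, and the value is (-1)·(3/5) + 4 = 17/5.
For the receiver: with q = P(Wide), equating Forehand's and Backhand's payoffs gives −2q + 5 = 3q + 1 ⇒ q = 4/5.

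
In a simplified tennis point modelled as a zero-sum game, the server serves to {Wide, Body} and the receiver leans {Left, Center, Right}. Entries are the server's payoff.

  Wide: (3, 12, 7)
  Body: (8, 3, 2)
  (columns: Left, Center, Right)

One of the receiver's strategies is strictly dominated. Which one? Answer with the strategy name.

Center

Right holds the server's payoff strictly below Center in every row: 7 < 12, 2 < 3.
So Center is strictly dominated for the receiver.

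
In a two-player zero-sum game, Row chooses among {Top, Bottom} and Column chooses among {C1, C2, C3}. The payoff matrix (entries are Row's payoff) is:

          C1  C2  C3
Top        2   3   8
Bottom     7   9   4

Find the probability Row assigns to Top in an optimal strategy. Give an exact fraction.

Row minima: Top → 2, Bottom → 4; maximin = 4.
Column maxima: C1 → 7, C2 → 9, C3 → 8; minimax = 7.
4 ≠ 7, so there is no saddle point; optimal play is mixed.
C2 is strictly dominated by C1 (it gives Row strictly more in every row), so Column never plays it.
On the remaining 2×2 (Top, Bottom vs C1, C3):
Let Row play Top with probability p. Expected payoff against C1: 2p + 7(1−p) = −5p + 7; against C3: 8p + 4(1−p) = 4p + 4.
Setting these equal: −5p + 7 = 4p + 4 ⇒ −9p = -3 ⇒ p = 1/3, and the value is (-5)·(1/3) + 7 = 16/3.
For Column: with q = P(C1), equating Top's and Bottom's payoffs gives −6q + 8 = 3q + 4 ⇒ q = 4/9.

1/3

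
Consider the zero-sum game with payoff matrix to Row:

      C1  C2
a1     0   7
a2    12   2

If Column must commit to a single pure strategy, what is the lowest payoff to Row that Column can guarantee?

7

Column maxima: C1 → 12, C2 → 7.
The smallest of these is 7.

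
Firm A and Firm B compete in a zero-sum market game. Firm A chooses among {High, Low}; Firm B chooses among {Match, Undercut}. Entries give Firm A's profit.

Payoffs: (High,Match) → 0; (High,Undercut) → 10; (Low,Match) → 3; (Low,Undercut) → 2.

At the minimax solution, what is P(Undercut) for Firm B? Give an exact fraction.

Row minima: High → 0, Low → 2; maximin = 2.
Column maxima: Match → 3, Undercut → 10; minimax = 3.
2 ≠ 3, so there is no saddle point; optimal play is mixed.
Let Firm A play High with probability p. Expected payoff against Match: 0p + 3(1−p) = −3p + 3; against Undercut: 10p + 2(1−p) = 8p + 2.
Setting these equal: −3p + 3 = 8p + 2 ⇒ −11p = -1 ⇒ p = 1/11, and the value is (-3)·(1/11) + 3 = 30/11.
For Firm B: with q = P(Match), equating High's and Low's payoffs gives −10q + 10 = q + 2 ⇒ q = 8/11.

3/11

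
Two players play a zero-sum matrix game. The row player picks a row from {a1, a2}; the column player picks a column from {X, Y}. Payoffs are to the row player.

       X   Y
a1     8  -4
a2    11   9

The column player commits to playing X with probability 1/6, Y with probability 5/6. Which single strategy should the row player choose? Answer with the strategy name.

Expected payoff of a1: (1/6)·8 + (5/6)·(-4) = -2.
Expected payoff of a2: (1/6)·11 + (5/6)·9 = 28/3.
The largest is 28/3, so the row player's best response is a2.

a2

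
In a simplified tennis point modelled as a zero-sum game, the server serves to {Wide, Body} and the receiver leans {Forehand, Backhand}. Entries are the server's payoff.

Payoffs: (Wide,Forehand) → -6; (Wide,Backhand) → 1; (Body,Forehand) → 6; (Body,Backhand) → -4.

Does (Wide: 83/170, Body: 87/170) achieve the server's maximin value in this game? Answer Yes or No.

No

Against Forehand this mix gives (83/170)·(-6) + (87/170)·6 = 12/85.
Against Backhand this mix gives (83/170)·1 + (87/170)·(-4) = -53/34.
The receiver will play Backhand, holding the server to -53/34. Shifting weight toward the row that does better against Backhand would raise this floor (the equalizing mix achieves -18/17 against both Backhand and Forehand), so the proposed strategy is not optimal.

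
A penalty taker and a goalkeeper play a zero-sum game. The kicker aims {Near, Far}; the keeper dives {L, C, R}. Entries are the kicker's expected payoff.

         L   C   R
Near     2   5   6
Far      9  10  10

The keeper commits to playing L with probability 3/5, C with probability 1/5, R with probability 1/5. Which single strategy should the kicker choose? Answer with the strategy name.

Far

Expected payoff of Near: (3/5)·2 + (1/5)·5 + (1/5)·6 = 17/5.
Expected payoff of Far: (3/5)·9 + (1/5)·10 + (1/5)·10 = 47/5.
The largest is 47/5, so the kicker's best response is Far.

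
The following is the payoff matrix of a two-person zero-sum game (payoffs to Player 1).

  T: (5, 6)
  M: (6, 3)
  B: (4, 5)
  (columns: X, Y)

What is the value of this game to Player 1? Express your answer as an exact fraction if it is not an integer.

Row minima: T → 5, M → 3, B → 4; maximin = 5.
Column maxima: X → 6, Y → 6; minimax = 6.
5 ≠ 6, so there is no saddle point; optimal play is mixed.
B is strictly dominated by T, so Player 1 never plays it.
On the remaining 2×2 (T, M vs X, Y):
Let Player 1 play T with probability p. Expected payoff against X: 5p + 6(1−p) = −p + 6; against Y: 6p + 3(1−p) = 3p + 3.
Setting these equal: −p + 6 = 3p + 3 ⇒ −4p = -3 ⇒ p = 3/4, and the value is (-1)·(3/4) + 6 = 21/4.
For Player 2: with q = P(X), equating T's and M's payoffs gives −q + 6 = 3q + 3 ⇒ q = 3/4.

21/4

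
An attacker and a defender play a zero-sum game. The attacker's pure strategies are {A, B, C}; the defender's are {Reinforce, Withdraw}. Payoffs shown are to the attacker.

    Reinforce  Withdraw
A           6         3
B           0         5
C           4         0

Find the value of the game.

Row minima: A → 3, B → 0, C → 0; maximin = 3.
Column maxima: Reinforce → 6, Withdraw → 5; minimax = 5.
3 ≠ 5, so there is no saddle point; optimal play is mixed.
C is strictly dominated by A, so the attacker never plays it.
On the remaining 2×2 (A, B vs Reinforce, Withdraw):
Let the attacker play A with probability p. Expected payoff against Reinforce: 6p + 0(1−p) = 6p; against Withdraw: 3p + 5(1−p) = −2p + 5.
Setting these equal: 6p = −2p + 5 ⇒ 8p = 5 ⇒ p = 5/8, and the value is (6)·(5/8) = 15/4.
For the defender: with q = P(Reinforce), equating A's and B's payoffs gives 3q + 3 = −5q + 5 ⇒ q = 1/4.

15/4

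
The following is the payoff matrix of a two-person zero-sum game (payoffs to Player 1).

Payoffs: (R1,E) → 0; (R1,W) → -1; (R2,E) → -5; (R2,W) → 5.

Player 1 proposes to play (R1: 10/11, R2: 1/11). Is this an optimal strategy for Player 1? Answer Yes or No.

Against E this mix gives (10/11)·0 + (1/11)·(-5) = -5/11.
Against W this mix gives (10/11)·(-1) + (1/11)·5 = -5/11.
All of Player 2's active replies (E, W) yield -5/11, and no column does worse for Player 1. The mix makes Player 2 indifferent and guarantees -5/11, so it is optimal.

Yes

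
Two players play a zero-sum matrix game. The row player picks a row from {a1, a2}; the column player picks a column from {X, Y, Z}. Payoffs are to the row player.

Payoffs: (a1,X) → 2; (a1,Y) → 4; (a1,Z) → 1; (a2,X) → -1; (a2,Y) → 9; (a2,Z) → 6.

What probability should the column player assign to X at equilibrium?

5/8

Row minima: a1 → 1, a2 → -1; maximin = 1.
Column maxima: X → 2, Y → 9, Z → 6; minimax = 2.
1 ≠ 2, so there is no saddle point; optimal play is mixed.
Y is strictly dominated by X (it gives the row player strictly more in every row), so the column player never plays it.
On the remaining 2×2 (a1, a2 vs X, Z):
Let the row player play a1 with probability p. Expected payoff against X: 2p + (-1)(1−p) = 3p − 1; against Z: 1p + 6(1−p) = −5p + 6.
Setting these equal: 3p − 1 = −5p + 6 ⇒ 8p = 7 ⇒ p = 7/8, and the value is (3)·(7/8) − 1 = 13/8.
For the column player: with q = P(X), equating a1's and a2's payoffs gives q + 1 = −7q + 6 ⇒ q = 5/8.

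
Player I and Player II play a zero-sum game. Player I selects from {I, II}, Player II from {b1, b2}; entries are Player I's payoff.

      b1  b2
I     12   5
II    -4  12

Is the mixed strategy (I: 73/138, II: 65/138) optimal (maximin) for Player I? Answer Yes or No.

No

Against b1 this mix gives (73/138)·12 + (65/138)·(-4) = 308/69.
Against b2 this mix gives (73/138)·5 + (65/138)·12 = 1145/138.
Player II will play b1, holding Player I to 308/69. Shifting weight toward the row that does better against b1 would raise this floor (the equalizing mix achieves 164/23 against both b1 and b2), so the proposed strategy is not optimal.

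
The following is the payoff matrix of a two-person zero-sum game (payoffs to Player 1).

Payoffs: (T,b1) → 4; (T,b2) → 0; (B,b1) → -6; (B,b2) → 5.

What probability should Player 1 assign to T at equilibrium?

11/15

Row minima: T → 0, B → -6; maximin = 0.
Column maxima: b1 → 4, b2 → 5; minimax = 4.
0 ≠ 4, so there is no saddle point; optimal play is mixed.
Let Player 1 play T with probability p. Expected payoff against b1: 4p + (-6)(1−p) = 10p − 6; against b2: 0p + 5(1−p) = −5p + 5.
Setting these equal: 10p − 6 = −5p + 5 ⇒ 15p = 11 ⇒ p = 11/15, and the value is (10)·(11/15) − 6 = 4/3.
For Player 2: with q = P(b1), equating T's and B's payoffs gives 4q = −11q + 5 ⇒ q = 1/3.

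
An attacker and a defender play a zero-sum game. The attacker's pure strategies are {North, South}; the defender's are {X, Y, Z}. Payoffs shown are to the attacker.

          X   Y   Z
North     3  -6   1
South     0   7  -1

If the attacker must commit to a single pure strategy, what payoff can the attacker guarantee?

-1

Row minima: North → -6, South → -1.
The best of these is -1.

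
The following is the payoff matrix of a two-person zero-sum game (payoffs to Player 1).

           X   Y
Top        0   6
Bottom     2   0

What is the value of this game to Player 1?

Row minima: Top → 0, Bottom → 0; maximin = 0.
Column maxima: X → 2, Y → 6; minimax = 2.
0 ≠ 2, so there is no saddle point; optimal play is mixed.
Let Player 1 play Top with probability p. Expected payoff against X: 0p + 2(1−p) = −2p + 2; against Y: 6p + 0(1−p) = 6p.
Setting these equal: −2p + 2 = 6p ⇒ −8p = -2 ⇒ p = 1/4, and the value is (-2)·(1/4) + 2 = 3/2.
For Player 2: with q = P(X), equating Top's and Bottom's payoffs gives −6q + 6 = 2q ⇒ q = 3/4.

3/2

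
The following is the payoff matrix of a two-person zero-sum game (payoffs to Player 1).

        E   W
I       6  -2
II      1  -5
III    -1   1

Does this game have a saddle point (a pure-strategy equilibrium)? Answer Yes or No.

No

Row minima: I → -2, II → -5, III → -1; maximin = -1.
Column maxima: E → 6, W → 1; minimax = 1.
-1 ≠ 1, so no pure-strategy equilibrium exists.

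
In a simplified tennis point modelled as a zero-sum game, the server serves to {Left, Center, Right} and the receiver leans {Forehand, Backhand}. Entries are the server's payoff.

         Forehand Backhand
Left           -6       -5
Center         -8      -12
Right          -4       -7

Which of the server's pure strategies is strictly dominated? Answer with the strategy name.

Center

Left gives a strictly higher payoff than Center against every column: -6 > -8, -5 > -12.
So Center is strictly dominated and the server never plays it.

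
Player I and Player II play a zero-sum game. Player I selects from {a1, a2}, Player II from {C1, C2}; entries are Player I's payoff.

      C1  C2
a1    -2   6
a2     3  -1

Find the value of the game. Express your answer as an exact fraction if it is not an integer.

4/3

Row minima: a1 → -2, a2 → -1; maximin = -1.
Column maxima: C1 → 3, C2 → 6; minimax = 3.
-1 ≠ 3, so there is no saddle point; optimal play is mixed.
Let Player I play a1 with probability p. Expected payoff against C1: (-2)p + 3(1−p) = −5p + 3; against C2: 6p + (-1)(1−p) = 7p − 1.
Setting these equal: −5p + 3 = 7p − 1 ⇒ −12p = -4 ⇒ p = 1/3, and the value is (-5)·(1/3) + 3 = 4/3.
For Player II: with q = P(C1), equating a1's and a2's payoffs gives −8q + 6 = 4q − 1 ⇒ q = 7/12.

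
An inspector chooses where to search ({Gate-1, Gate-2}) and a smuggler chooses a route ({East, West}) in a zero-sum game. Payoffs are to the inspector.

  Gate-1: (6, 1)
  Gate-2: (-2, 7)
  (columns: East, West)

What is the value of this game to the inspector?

Row minima: Gate-1 → 1, Gate-2 → -2; maximin = 1.
Column maxima: East → 6, West → 7; minimax = 6.
1 ≠ 6, so there is no saddle point; optimal play is mixed.
Let the inspector play Gate-1 with probability p. Expected payoff against East: 6p + (-2)(1−p) = 8p − 2; against West: 1p + 7(1−p) = −6p + 7.
Setting these equal: 8p − 2 = −6p + 7 ⇒ 14p = 9 ⇒ p = 9/14, and the value is (8)·(9/14) − 2 = 22/7.
For the smuggler: with q = P(East), equating Gate-1's and Gate-2's payoffs gives 5q + 1 = −9q + 7 ⇒ q = 3/7.

22/7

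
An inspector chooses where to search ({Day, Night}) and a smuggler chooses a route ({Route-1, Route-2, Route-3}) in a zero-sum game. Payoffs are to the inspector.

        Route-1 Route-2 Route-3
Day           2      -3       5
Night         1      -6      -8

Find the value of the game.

Row minima: Day → -3, Night → -8; maximin = -3.
Column maxima: Route-1 → 2, Route-2 → -3, Route-3 → 5; minimax = -3.
Since maximin = minimax = -3, there is a saddle point and the value is -3.

-3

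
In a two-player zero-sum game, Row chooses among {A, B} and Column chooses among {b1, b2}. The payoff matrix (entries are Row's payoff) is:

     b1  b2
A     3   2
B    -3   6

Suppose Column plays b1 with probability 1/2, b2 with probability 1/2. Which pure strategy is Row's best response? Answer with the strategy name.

A

Expected payoff of A: (1/2)·3 + (1/2)·2 = 5/2.
Expected payoff of B: (1/2)·(-3) + (1/2)·6 = 3/2.
The largest is 5/2, so Row's best response is A.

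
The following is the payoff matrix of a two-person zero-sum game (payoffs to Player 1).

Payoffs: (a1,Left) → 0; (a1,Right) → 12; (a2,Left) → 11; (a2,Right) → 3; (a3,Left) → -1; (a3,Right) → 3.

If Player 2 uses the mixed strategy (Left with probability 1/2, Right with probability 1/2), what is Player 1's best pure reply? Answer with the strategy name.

a2

Expected payoff of a1: (1/2)·0 + (1/2)·12 = 6.
Expected payoff of a2: (1/2)·11 + (1/2)·3 = 7.
Expected payoff of a3: (1/2)·(-1) + (1/2)·3 = 1.
The largest is 7, so Player 1's best response is a2.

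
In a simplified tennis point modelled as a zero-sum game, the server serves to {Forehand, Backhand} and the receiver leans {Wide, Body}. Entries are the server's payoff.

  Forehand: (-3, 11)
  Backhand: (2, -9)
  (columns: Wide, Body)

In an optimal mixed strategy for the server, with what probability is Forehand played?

Row minima: Forehand → -3, Backhand → -9; maximin = -3.
Column maxima: Wide → 2, Body → 11; minimax = 2.
-3 ≠ 2, so there is no saddle point; optimal play is mixed.
Let the server play Forehand with probability p. Expected payoff against Wide: (-3)p + 2(1−p) = −5p + 2; against Body: 11p + (-9)(1−p) = 20p − 9.
Setting these equal: −5p + 2 = 20p − 9 ⇒ −25p = -11 ⇒ p = 11/25, and the value is (-5)·(11/25) + 2 = -1/5.
For the receiver: with q = P(Wide), equating Forehand's and Backhand's payoffs gives −14q + 11 = 11q − 9 ⇒ q = 4/5.

11/25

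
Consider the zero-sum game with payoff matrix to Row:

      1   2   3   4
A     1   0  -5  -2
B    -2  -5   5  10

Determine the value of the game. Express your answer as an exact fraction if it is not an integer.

-5/3

Row minima: A → -5, B → -5; maximin = -5.
Column maxima: 1 → 1, 2 → 0, 3 → 5, 4 → 10; minimax = 0.
-5 ≠ 0, so there is no saddle point; optimal play is mixed.
1 is strictly dominated by 2 (it gives Row strictly more in every row), so Column never plays it.
4 is strictly dominated by 3 (it gives Row strictly more in every row), so Column never plays it.
On the remaining 2×2 (A, B vs 2, 3):
Let Row play A with probability p. Expected payoff against 2: 0p + (-5)(1−p) = 5p − 5; against 3: (-5)p + 5(1−p) = −10p + 5.
Setting these equal: 5p − 5 = −10p + 5 ⇒ 15p = 10 ⇒ p = 2/3, and the value is (5)·(2/3) − 5 = -5/3.
For Column: with q = P(2), equating A's and B's payoffs gives 5q − 5 = −10q + 5 ⇒ q = 2/3.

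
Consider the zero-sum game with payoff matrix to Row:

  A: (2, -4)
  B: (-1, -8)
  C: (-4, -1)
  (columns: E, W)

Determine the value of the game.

Row minima: A → -4, B → -8, C → -4; maximin = -4.
Column maxima: E → 2, W → -1; minimax = -1.
-4 ≠ -1, so there is no saddle point; optimal play is mixed.
B is strictly dominated by A, so Row never plays it.
On the remaining 2×2 (A, C vs E, W):
Let Row play A with probability p. Expected payoff against E: 2p + (-4)(1−p) = 6p − 4; against W: (-4)p + (-1)(1−p) = −3p − 1.
Setting these equal: 6p − 4 = −3p − 1 ⇒ 9p = 3 ⇒ p = 1/3, and the value is (6)·(1/3) − 4 = -2.
For Column: with q = P(E), equating A's and C's payoffs gives 6q − 4 = −3q − 1 ⇒ q = 1/3.

-2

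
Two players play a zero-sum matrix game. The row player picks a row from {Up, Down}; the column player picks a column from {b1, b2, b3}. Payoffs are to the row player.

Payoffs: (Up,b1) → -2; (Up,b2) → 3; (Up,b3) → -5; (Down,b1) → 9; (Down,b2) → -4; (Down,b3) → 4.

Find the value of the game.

Row minima: Up → -5, Down → -4; maximin = -4.
Column maxima: b1 → 9, b2 → 3, b3 → 4; minimax = 3.
-4 ≠ 3, so there is no saddle point; optimal play is mixed.
b1 is strictly dominated by b3 (it gives the row player strictly more in every row), so the column player never plays it.
On the remaining 2×2 (Up, Down vs b2, b3):
Let the row player play Up with probability p. Expected payoff against b2: 3p + (-4)(1−p) = 7p − 4; against b3: (-5)p + 4(1−p) = −9p + 4.
Setting these equal: 7p − 4 = −9p + 4 ⇒ 16p = 8 ⇒ p = 1/2, and the value is (7)·(1/2) − 4 = -1/2.
For the column player: with q = P(b2), equating Up's and Down's payoffs gives 8q − 5 = −8q + 4 ⇒ q = 9/16.

-1/2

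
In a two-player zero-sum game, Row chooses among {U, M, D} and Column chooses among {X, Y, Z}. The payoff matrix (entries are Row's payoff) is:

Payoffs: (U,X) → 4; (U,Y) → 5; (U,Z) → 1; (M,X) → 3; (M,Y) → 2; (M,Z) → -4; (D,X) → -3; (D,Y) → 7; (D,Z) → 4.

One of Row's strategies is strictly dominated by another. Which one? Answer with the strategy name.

U gives a strictly higher payoff than M against every column: 4 > 3, 5 > 2, 1 > -4.
So M is strictly dominated and Row never plays it.

M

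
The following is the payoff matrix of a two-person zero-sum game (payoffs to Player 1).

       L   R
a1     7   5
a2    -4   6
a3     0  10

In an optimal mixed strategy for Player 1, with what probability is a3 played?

1/6

Row minima: a1 → 5, a2 → -4, a3 → 0; maximin = 5.
Column maxima: L → 7, R → 10; minimax = 7.
5 ≠ 7, so there is no saddle point; optimal play is mixed.
a2 is strictly dominated by a3, so Player 1 never plays it.
On the remaining 2×2 (a1, a3 vs L, R):
Let Player 1 play a1 with probability p. Expected payoff against L: 7p + 0(1−p) = 7p; against R: 5p + 10(1−p) = −5p + 10.
Setting these equal: 7p = −5p + 10 ⇒ 12p = 10 ⇒ p = 5/6, and the value is (7)·(5/6) = 35/6.
For Player 2: with q = P(L), equating a1's and a3's payoffs gives 2q + 5 = −10q + 10 ⇒ q = 5/12.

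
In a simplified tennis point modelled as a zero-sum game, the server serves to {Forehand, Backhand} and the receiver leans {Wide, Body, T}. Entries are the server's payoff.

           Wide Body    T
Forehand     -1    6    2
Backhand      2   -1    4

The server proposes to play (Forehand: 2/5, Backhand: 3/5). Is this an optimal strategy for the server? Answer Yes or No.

Against Wide this mix gives (2/5)·(-1) + (3/5)·2 = 4/5.
Against Body this mix gives (2/5)·6 + (3/5)·(-1) = 9/5.
Against T this mix gives (2/5)·2 + (3/5)·4 = 16/5.
The receiver will play Wide, holding the server to 4/5. Shifting weight toward the row that does better against Wide would raise this floor (the equalizing mix achieves 11/10 against both Wide and Body), so the proposed strategy is not optimal.

No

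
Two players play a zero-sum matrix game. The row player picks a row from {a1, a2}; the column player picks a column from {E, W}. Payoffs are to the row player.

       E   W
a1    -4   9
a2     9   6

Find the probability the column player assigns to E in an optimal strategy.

3/16

Row minima: a1 → -4, a2 → 6; maximin = 6.
Column maxima: E → 9, W → 9; minimax = 9.
6 ≠ 9, so there is no saddle point; optimal play is mixed.
Let the row player play a1 with probability p. Expected payoff against E: (-4)p + 9(1−p) = −13p + 9; against W: 9p + 6(1−p) = 3p + 6.
Setting these equal: −13p + 9 = 3p + 6 ⇒ −16p = -3 ⇒ p = 3/16, and the value is (-13)·(3/16) + 9 = 105/16.
For the column player: with q = P(E), equating a1's and a2's payoffs gives −13q + 9 = 3q + 6 ⇒ q = 3/16.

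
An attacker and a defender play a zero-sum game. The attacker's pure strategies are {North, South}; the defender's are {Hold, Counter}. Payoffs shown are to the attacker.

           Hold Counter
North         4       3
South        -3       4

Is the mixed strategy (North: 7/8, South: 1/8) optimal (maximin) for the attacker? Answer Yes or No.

Against Hold this mix gives (7/8)·4 + (1/8)·(-3) = 25/8.
Against Counter this mix gives (7/8)·3 + (1/8)·4 = 25/8.
All of the defender's active replies (Hold, Counter) yield 25/8, and no column does worse for the attacker. The mix makes the defender indifferent and guarantees 25/8, so it is optimal.

Yes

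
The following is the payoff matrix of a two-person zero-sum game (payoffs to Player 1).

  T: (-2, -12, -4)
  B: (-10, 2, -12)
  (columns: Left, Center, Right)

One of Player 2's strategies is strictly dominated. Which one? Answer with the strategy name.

Left

Right holds Player 1's payoff strictly below Left in every row: -4 < -2, -12 < -10.
So Left is strictly dominated for Player 2.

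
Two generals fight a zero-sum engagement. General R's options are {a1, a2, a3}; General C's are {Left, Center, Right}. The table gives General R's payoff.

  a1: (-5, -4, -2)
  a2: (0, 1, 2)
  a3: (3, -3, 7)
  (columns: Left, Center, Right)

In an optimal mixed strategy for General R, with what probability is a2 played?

6/7

Row minima: a1 → -5, a2 → 0, a3 → -3; maximin = 0.
Column maxima: Left → 3, Center → 1, Right → 7; minimax = 1.
0 ≠ 1, so there is no saddle point; optimal play is mixed.
a1 is strictly dominated by a2, so General R never plays it.
Right is strictly dominated by Left (it gives General R strictly more in every row), so General C never plays it.
On the remaining 2×2 (a2, a3 vs Left, Center):
Let General R play a2 with probability p. Expected payoff against Left: 0p + 3(1−p) = −3p + 3; against Center: 1p + (-3)(1−p) = 4p − 3.
Setting these equal: −3p + 3 = 4p − 3 ⇒ −7p = -6 ⇒ p = 6/7, and the value is (-3)·(6/7) + 3 = 3/7.
For General C: with q = P(Left), equating a2's and a3's payoffs gives −q + 1 = 6q − 3 ⇒ q = 4/7.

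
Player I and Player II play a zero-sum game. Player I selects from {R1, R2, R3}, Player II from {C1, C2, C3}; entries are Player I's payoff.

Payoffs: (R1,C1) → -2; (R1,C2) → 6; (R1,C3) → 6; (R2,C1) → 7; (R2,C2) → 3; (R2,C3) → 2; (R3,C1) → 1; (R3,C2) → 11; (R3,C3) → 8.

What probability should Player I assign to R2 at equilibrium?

Row minima: R1 → -2, R2 → 2, R3 → 1; maximin = 2.
Column maxima: C1 → 7, C2 → 11, C3 → 8; minimax = 7.
2 ≠ 7, so there is no saddle point; optimal play is mixed.
R1 is strictly dominated by R3, so Player I never plays it.
With R1 eliminated, C2 is strictly dominated by C3 (it gives Player I strictly more in every remaining row), so Player II never plays it.
On the remaining 2×2 (R2, R3 vs C1, C3):
Let Player I play R2 with probability p. Expected payoff against C1: 7p + 1(1−p) = 6p + 1; against C3: 2p + 8(1−p) = −6p + 8.
Setting these equal: 6p + 1 = −6p + 8 ⇒ 12p = 7 ⇒ p = 7/12, and the value is (6)·(7/12) + 1 = 9/2.
For Player II: with q = P(C1), equating R2's and R3's payoffs gives 5q + 2 = −7q + 8 ⇒ q = 1/2.

7/12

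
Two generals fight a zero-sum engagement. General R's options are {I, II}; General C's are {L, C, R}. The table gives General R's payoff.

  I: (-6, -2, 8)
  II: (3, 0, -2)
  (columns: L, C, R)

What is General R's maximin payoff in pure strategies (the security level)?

Row minima: I → -6, II → -2.
The best of these is -2.

-2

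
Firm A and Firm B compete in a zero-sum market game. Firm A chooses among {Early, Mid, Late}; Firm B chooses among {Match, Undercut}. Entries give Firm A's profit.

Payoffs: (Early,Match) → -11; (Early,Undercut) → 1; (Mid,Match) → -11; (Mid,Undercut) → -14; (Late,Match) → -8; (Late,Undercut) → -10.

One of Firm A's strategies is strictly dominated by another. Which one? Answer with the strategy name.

Mid

Late gives a strictly higher payoff than Mid against every column: -8 > -11, -10 > -14.
So Mid is strictly dominated and Firm A never plays it.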